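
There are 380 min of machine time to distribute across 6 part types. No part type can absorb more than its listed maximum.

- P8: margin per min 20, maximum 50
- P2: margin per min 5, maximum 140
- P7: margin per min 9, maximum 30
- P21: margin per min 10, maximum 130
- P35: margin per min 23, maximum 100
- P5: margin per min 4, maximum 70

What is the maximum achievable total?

5220

Order the part types by margin per min: P35 23 > P8 20 > P21 10 > P7 9 > P2 5 > P5 4.
P35 takes 100 to reach its cap of 100 ; 280 left.
P8: +50 to 50 (cap) ; 230 left.
P21 takes 130 to reach its cap of 130 ; 100 left.
P7: +30 to 30 (cap) ; 70 left.
P2 has room for 140 but only 70 remain, so it gets 70.
Total = 20×50 + 5×70 + 9×30 + 10×130 + 23×100 = 5220.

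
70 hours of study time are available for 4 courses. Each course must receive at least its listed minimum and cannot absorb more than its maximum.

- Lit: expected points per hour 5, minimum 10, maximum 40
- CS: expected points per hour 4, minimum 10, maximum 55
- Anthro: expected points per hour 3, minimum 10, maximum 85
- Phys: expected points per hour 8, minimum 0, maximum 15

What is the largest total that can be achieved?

Meeting every minimum uses 10+10+10+0 = 30 hours, leaving 40.
Highest expected points per hour first: Phys 8 > Lit 5 > CS 4 > Anthro 3.
Give Phys 15 more to hit its cap of 15 ; 25 left.
Only 25 left; Lit takes them to reach 35.
Total = 5×35 + 4×10 + 3×10 + 8×15 = 365.

365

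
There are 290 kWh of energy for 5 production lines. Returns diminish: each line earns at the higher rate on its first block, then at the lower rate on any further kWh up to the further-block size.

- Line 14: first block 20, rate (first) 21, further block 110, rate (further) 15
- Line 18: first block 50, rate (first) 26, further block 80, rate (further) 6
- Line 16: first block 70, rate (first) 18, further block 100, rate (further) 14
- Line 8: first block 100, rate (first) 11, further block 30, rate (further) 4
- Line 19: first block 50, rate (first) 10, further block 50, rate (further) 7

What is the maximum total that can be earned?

Order all 10 blocks by rate: Line 18/first 26 > Line 14/first 21 > Line 16/first 18 > Line 14/second 15 > Line 16/second 14 > Line 8/first 11 > Line 19/first 10 > Line 19/second 7 > Line 18/second 6 > Line 8/second 4.
Line 18 first at 26: fill all 50 ; 240 left.
Line 14 first at 21: fill all 20 ; 220 left.
Fill Line 16 first block (70 at 18) ; 150 left.
Line 14 second at 15: fill all 110 ; 40 left.
Line 16 second at 14: only 40 left, fill 40.
Total = 26×50 + 21×20 + 18×70 + 15×110 + 14×40 = 5190.

5190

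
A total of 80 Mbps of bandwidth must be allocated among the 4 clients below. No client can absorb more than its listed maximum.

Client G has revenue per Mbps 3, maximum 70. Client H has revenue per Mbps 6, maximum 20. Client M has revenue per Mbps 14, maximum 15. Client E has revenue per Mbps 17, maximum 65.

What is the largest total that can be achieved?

1315

Order the clients by revenue per Mbps: Client E 17 > Client M 14 > Client H 6 > Client G 3.
Client E: +65 to 65 (cap) — 15 left.
Client M: +15 to 15 (cap) — 0 left.
Total = 14×15 + 17×65 = 1315.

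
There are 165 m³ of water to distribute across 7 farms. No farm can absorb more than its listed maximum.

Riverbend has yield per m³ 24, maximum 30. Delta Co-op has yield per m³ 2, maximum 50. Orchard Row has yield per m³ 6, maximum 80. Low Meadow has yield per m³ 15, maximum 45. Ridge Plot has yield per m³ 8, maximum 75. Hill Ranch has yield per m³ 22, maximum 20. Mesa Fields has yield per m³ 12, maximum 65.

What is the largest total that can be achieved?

Rank by yield per m³: Riverbend 24 > Hill Ranch 22 > Low Meadow 15 > Mesa Fields 12 > Ridge Plot 8 > Orchard Row 6 > Delta Co-op 2.
Riverbend: +30 to 30 (cap) → 135 left.
Hill Ranch takes 20 to reach its cap of 20 → 115 left.
Give Low Meadow 45 to hit its cap of 45 → 70 left.
Mesa Fields takes 65 to reach its cap of 65 → 5 left.
Only 5 left; Ridge Plot takes them to reach 5.
Total = 24×30 + 15×45 + 8×5 + 22×20 + 12×65 = 2655.

2655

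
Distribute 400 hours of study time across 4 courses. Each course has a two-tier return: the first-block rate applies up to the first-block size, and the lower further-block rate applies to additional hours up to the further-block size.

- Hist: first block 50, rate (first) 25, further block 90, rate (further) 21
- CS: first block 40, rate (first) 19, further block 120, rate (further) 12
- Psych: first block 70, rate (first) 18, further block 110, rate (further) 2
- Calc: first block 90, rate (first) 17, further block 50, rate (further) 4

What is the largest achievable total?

7410

Order all 8 blocks by rate: Hist/first 25 > Hist/second 21 > CS/first 19 > Psych/first 18 > Calc/first 17 > CS/second 12 > Calc/second 4 > Psych/second 2.
Hist first at 25: fill all 50 — 350 left.
Hist second at 21: fill all 90 — 260 left.
CS/first (19): +40 — 220 left.
Psych first at 18: fill all 70 — 150 left.
Fill Calc first block (90 at 17) — 60 left.
CS second at 12: only 60 left, fill 60.
Total = 25×50 + 21×90 + 19×40 + 18×70 + 17×90 + 12×60 = 7410.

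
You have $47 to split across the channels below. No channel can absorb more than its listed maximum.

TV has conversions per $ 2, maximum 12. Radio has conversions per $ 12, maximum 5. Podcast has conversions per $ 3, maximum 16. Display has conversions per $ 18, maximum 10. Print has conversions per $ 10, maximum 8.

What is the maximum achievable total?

384

Rank by conversions per $: Display 18 > Radio 12 > Print 10 > Podcast 3 > TV 2.
Give Display 10 to hit its cap of 10 — 37 left.
Radio: +5 to 5 (cap) — 32 left.
Give Print 8 to hit its cap of 8 — 24 left.
Give Podcast 16 to hit its cap of 16 — 8 left.
Only 8 left; TV takes them to reach 8.
Total = 2×8 + 12×5 + 3×16 + 18×10 + 10×8 = 384.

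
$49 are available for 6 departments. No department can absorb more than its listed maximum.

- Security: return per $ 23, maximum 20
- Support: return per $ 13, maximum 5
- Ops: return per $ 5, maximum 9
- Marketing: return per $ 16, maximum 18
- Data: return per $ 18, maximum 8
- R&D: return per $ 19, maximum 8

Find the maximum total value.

964

Highest return per $ first: Security 23 > R&D 19 > Data 18 > Marketing 16 > Support 13 > Ops 5.
Give Security 20 to hit its cap of 20 — 29 left.
Give R&D 8 to hit its cap of 8 — 21 left.
Give Data 8 to hit its cap of 8 — 13 left.
Marketing has room for 18 but only 13 remain, so it gets 13.
Total = 23×20 + 16×13 + 18×8 + 19×8 = 964.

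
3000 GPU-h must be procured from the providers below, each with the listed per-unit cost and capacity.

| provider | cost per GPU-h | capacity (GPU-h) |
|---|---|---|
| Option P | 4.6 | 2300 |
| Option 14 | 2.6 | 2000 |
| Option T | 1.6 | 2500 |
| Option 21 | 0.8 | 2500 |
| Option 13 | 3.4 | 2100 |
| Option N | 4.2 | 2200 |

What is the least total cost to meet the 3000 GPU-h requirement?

2800

Use providers in increasing cost order.
Option 21 at 0.8: take all 2500 GPU-h ; 500 still needed.
Option T at 1.6: take 500 of its 2500 ; requirement met.
Option 14, Option 13, Option N, Option P: unused.
Cost = 2500×0.8 + 500×1.6 = 2800.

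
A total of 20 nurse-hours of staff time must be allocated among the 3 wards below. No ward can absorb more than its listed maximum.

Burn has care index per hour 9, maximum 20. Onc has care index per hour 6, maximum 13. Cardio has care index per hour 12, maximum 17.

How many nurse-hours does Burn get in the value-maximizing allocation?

3

Highest care index per hour first: Cardio 12 > Burn 9 > Onc 6.
Cardio: +17 to 17 (cap) — 3 left.
Only 3 left; Burn takes them to reach 3.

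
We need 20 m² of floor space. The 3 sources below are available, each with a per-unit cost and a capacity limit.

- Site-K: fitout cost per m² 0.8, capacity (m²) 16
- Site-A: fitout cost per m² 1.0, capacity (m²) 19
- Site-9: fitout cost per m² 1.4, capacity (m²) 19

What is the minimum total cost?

Cheapest first:
Take 16 from Site-K at 0.8 ; need 4 more.
Site-A (1.0): take the remaining 4 ; done.
Site-9: unused.
Cost = 16×0.8 + 4×1.0 = 16.8.

16.8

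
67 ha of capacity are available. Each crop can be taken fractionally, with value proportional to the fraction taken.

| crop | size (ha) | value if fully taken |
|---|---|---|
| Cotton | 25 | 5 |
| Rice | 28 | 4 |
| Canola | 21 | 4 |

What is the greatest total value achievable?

12

Rank by value-to-size ratio: Cotton 5/25≈0.2, Canola 4/21≈0.19, Rice 4/28≈0.143.
Cotton: take in full, 25 ha for value 5 → 42 left.
Take all of Canola (21 ha, value 4) → 21 ha left.
21 ha left: a 21/28 share of Rice gives 4×21/28 = 3.
Total value = 12.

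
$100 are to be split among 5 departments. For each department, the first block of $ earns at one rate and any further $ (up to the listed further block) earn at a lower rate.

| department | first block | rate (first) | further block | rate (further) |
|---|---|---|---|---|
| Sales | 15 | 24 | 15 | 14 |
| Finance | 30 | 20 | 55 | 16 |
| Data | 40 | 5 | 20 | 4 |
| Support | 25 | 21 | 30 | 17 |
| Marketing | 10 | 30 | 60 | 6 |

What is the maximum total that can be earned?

2125

Rank every tier by rate: Marketing/tier1 30 > Sales/tier1 24 > Support/tier1 21 > Finance/tier1 20 > Support/tier2 17 > Finance/tier2 16 > Sales/tier2 14 > Marketing/tier2 6 > Data/tier1 5 > Data/tier2 4.
Marketing/tier1 (30): +10 ; 90 left.
Sales tier1 at 24: fill all 15 ; 75 left.
Support/tier1 (21): +25 ; 50 left.
Fill Finance tier1 block (30 at 20) ; 20 left.
Support/tier2: +20 of 30 at 17; pool empty.
Total = 30×10 + 24×15 + 21×25 + 20×30 + 17×20 = 2125.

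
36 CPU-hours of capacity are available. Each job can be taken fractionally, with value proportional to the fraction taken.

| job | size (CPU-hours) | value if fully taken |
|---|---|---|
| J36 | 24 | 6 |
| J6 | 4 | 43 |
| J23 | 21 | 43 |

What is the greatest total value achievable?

88.75

Sort by value density: J6 43/4≈10.8, J23 43/21≈2.05, J36 6/24≈0.25.
Take all of J6 (4 CPU-hours, value 43) — 32 CPU-hours left.
J23: take in full, 21 CPU-hours for value 43 — 11 left.
Only 11 CPU-hours remain; take 11/24 of J36 for value 6×11/24 = 2.75.
Total value = 88.75.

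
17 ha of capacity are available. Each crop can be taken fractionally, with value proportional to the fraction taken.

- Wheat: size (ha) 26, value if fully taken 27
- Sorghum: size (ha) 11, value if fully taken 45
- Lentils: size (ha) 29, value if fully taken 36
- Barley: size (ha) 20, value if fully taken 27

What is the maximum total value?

Rank by value-to-size ratio: Sorghum 45/11≈4.09, Barley 27/20≈1.35, Lentils 36/29≈1.24, Wheat 27/26≈1.04.
Take all of Sorghum (11 ha, value 45) ; 6 ha left.
6 ha left: a 6/20 share of Barley gives 27×6/20 = 8.1.
Total value = 53.1.

53.1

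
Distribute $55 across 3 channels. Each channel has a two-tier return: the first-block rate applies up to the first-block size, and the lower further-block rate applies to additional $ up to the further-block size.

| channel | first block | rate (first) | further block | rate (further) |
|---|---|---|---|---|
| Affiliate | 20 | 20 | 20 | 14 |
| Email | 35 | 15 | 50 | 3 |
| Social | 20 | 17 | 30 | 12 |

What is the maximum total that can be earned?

965

Treat each block as its own option and order by rate: Affiliate/first 20 > Social/first 17 > Email/first 15 > Affiliate/second 14 > Social/second 12 > Email/second 3.
Affiliate first at 20: fill all 20 — 35 left.
Fill Social first block (20 at 17) — 15 left.
15 remain; put them into Email first at 15.
Total = 20×20 + 17×20 + 15×15 = 965.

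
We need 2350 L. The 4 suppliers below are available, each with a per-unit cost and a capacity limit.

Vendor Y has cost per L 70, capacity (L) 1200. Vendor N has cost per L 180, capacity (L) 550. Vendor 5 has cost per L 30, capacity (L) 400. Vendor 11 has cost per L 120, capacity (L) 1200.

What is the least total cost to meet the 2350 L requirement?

Cheapest first:
Take 400 from Vendor 5 at 30 — need 1950 more.
Vendor Y at 70: take all 1200 L — 750 still needed.
Vendor 11 at 120: take 750 of its 1200 — requirement met.
Vendor N: unused.
Cost = 400×30 + 1200×70 + 750×120 = 186000.

186000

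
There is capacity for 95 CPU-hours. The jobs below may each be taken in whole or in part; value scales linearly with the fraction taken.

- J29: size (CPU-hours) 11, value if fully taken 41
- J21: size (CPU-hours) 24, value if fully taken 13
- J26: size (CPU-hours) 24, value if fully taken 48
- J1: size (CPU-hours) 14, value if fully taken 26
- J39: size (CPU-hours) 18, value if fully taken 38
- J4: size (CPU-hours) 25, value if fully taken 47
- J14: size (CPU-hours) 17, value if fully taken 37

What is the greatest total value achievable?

211

Sort by value density: J29 41/11≈3.73, J14 37/17≈2.18, J39 38/18≈2.11, J26 48/24≈2, J4 47/25≈1.88, J1 26/14≈1.86, J21 13/24≈0.542.
All 11 CPU-hours of J29 fit (value 41) → 84 remain.
J14: take in full, 17 CPU-hours for value 37 → 67 left.
Take all of J39 (18 CPU-hours, value 38) → 49 CPU-hours left.
Take all of J26 (24 CPU-hours, value 48) → 25 CPU-hours left.
Take all of J4 (25 CPU-hours, value 47) → 0 CPU-hours left.
Total value = 211.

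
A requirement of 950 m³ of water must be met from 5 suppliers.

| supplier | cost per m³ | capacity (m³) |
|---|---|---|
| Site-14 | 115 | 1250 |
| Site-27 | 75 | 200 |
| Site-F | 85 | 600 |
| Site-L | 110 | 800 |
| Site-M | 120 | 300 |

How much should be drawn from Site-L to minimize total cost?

Use suppliers in increasing cost order.
Site-27 (75): use full 200 → 750 m³ to go.
Take 600 from Site-F at 85 → need 150 more.
Site-L (110): take the remaining 150 → done.
Site-14, Site-M: unused.

150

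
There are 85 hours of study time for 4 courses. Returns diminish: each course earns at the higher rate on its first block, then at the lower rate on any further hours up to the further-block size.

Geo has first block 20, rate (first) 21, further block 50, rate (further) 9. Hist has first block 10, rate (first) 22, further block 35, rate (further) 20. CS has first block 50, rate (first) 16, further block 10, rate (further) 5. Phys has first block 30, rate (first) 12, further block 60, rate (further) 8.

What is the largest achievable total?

Rank every tier by rate: Hist/T1 22 > Geo/T1 21 > Hist/T2 20 > CS/T1 16 > Phys/T1 12 > Geo/T2 9 > Phys/T2 8 > CS/T2 5.
Hist T1 at 22: fill all 10 ; 75 left.
Geo T1 at 21: fill all 20 ; 55 left.
Hist/T2 (20): +35 ; 20 left.
20 remain; put them into CS T1 at 16.
Total = 22×10 + 21×20 + 20×35 + 16×20 = 1660.

1660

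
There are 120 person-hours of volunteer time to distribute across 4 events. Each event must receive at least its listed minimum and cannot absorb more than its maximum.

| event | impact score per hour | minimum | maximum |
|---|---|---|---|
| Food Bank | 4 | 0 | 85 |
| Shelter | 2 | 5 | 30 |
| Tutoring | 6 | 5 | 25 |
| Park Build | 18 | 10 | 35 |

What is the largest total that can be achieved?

1010

Meeting every minimum uses 0+5+5+10 = 20 person-hours, leaving 100.
Rank by impact score per hour: Park Build 18 > Tutoring 6 > Food Bank 4 > Shelter 2.
Park Build: +25 to 35 (cap) → 75 left.
Tutoring: +20 to 25 (cap) → 55 left.
Food Bank: +55 (room for 85) → 55. Pool exhausted.
Total = 4×55 + 2×5 + 6×25 + 18×35 = 1010.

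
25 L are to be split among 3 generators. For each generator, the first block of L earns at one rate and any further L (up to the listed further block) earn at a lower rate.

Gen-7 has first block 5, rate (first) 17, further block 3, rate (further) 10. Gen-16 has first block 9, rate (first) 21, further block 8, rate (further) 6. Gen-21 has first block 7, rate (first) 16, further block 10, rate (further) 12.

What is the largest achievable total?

Treat each block as its own option and order by rate: Gen-16/tier1 21 > Gen-7/tier1 17 > Gen-21/tier1 16 > Gen-21/tier2 12 > Gen-7/tier2 10 > Gen-16/tier2 6.
Fill Gen-16 tier1 block (9 at 21) → 16 left.
Gen-7/tier1 (17): +5 → 11 left.
Gen-21 tier1 at 16: fill all 7 → 4 left.
Gen-21 tier2 at 12: only 4 left, fill 4.
Total = 21×9 + 17×5 + 16×7 + 12×4 = 434.

434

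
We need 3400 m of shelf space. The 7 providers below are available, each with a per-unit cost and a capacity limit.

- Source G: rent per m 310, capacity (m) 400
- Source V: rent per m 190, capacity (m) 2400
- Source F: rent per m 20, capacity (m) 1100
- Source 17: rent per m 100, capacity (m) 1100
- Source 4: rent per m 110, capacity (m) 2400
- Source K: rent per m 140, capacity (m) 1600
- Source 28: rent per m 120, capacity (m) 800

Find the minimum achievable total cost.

Use providers in increasing cost order.
Source F (20): use full 1100 — 2300 m to go.
Source 17 (100): use full 1100 — 1200 m to go.
Source 4 (110): take the remaining 1200 — done.
Source 28, Source K, Source V, Source G: unused.
Cost = 1100×20 + 1100×100 + 1200×110 = 264000.

264000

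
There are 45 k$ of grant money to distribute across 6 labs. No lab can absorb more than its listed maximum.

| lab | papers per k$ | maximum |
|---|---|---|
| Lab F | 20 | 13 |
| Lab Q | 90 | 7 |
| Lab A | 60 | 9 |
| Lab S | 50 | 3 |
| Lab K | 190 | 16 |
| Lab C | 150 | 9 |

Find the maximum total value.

Highest papers per k$ first: Lab K 190 > Lab C 150 > Lab Q 90 > Lab A 60 > Lab S 50 > Lab F 20.
Give Lab K 16 to hit its cap of 16 — 29 left.
Give Lab C 9 to hit its cap of 9 — 20 left.
Lab Q takes 7 to reach its cap of 7 — 13 left.
Lab A takes 9 to reach its cap of 9 — 4 left.
Lab S: +3 to 3 (cap) — 1 left.
Lab F: +1 (room for 13) → 1. Pool exhausted.
Total = 20×1 + 90×7 + 60×9 + 50×3 + 190×16 + 150×9 = 5730.

5730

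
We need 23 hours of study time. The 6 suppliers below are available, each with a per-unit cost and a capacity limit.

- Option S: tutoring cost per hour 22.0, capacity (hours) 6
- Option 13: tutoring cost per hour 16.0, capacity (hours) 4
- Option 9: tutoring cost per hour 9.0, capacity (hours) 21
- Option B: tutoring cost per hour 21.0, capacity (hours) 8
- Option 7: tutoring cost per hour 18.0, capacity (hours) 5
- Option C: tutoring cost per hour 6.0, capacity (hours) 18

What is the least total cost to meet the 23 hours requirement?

153

Use suppliers in increasing cost order.
Option C (6.0): use full 18 — 5 hours to go.
Option 9 at 9.0: take 5 of its 21 — requirement met.
Option 13, Option 7, Option B, Option S: unused.
Cost = 18×6.0 + 5×9.0 = 153.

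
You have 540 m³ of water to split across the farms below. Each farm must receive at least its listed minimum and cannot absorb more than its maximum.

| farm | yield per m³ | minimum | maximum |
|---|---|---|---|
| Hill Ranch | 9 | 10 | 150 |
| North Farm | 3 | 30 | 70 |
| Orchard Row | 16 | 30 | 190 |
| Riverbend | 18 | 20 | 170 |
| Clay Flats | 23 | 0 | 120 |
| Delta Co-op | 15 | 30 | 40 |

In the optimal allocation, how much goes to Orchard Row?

Meeting every minimum uses 10+30+30+20+0+30 = 120 m³, leaving 420.
Order the farms by yield per m³: Clay Flats 23 > Riverbend 18 > Orchard Row 16 > Delta Co-op 15 > Hill Ranch 9 > North Farm 3.
Clay Flats takes 120 more to reach its cap of 120 ; 300 left.
Give Riverbend 150 more to hit its cap of 170 ; 150 left.
Orchard Row: +150 (room for 160) → 180. Pool exhausted.

180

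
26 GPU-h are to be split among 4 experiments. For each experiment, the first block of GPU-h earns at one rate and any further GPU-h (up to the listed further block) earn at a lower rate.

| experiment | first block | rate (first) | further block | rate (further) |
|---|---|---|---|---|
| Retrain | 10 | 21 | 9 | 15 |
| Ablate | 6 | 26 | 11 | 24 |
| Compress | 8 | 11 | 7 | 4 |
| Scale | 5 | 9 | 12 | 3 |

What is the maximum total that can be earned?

609

Rank every tier by rate: Ablate/T1 26 > Ablate/T2 24 > Retrain/T1 21 > Retrain/T2 15 > Compress/T1 11 > Scale/T1 9 > Compress/T2 4 > Scale/T2 3.
Ablate T1 at 26: fill all 6 — 20 left.
Ablate/T2 (24): +11 — 9 left.
9 remain; put them into Retrain T1 at 21.
Total = 26×6 + 24×11 + 21×9 = 609.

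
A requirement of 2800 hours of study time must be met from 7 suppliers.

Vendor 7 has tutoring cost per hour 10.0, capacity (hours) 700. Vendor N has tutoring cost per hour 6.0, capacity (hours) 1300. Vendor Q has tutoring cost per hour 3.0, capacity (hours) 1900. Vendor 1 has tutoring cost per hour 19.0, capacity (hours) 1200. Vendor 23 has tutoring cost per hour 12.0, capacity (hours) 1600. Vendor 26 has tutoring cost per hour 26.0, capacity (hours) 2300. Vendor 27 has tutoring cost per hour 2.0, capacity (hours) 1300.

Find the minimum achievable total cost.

Use suppliers in increasing cost order.
Vendor 27 (2.0): use full 1300 ; 1500 hours to go.
Vendor Q at 3.0: take 1500 of its 1900 ; requirement met.
Vendor N, Vendor 7, Vendor 23, Vendor 1, Vendor 26: unused.
Cost = 1300×2.0 + 1500×3.0 = 7100.

7100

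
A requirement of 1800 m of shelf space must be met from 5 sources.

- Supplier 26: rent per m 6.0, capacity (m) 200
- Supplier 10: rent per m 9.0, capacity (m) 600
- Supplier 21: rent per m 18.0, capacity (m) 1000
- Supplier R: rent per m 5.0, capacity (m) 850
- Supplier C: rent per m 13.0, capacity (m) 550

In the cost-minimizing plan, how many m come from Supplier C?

150

Use sources in increasing cost order.
Supplier R (5.0): use full 850 ; 950 m to go.
Supplier 26 (6.0): use full 200 ; 750 m to go.
Supplier 10 (9.0): use full 600 ; 150 m to go.
Supplier C at 13.0: take 150 of its 550 ; requirement met.
Supplier 21: unused.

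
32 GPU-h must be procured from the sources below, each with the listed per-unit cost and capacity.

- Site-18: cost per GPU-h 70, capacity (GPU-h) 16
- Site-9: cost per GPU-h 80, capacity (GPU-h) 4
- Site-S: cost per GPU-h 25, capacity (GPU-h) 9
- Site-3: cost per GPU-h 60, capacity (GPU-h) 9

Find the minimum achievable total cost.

1745

Cheapest first:
Site-S at 25: take all 9 GPU-h → 23 still needed.
Site-3 (60): use full 9 → 14 GPU-h to go.
Site-18 at 70: take 14 of its 16 → requirement met.
Site-9: unused.
Cost = 9×25 + 9×60 + 14×70 = 1745.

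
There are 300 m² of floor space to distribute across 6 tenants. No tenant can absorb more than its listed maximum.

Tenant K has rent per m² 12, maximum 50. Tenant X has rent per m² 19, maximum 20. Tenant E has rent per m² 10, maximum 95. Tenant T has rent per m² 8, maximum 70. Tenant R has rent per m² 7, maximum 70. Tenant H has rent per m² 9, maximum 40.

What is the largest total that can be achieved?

Rank by rent per m²: Tenant X 19 > Tenant K 12 > Tenant E 10 > Tenant H 9 > Tenant T 8 > Tenant R 7.
Tenant X: +20 to 20 (cap) ; 280 left.
Tenant K: +50 to 50 (cap) ; 230 left.
Tenant E takes 95 to reach its cap of 95 ; 135 left.
Tenant H takes 40 to reach its cap of 40 ; 95 left.
Give Tenant T 70 to hit its cap of 70 ; 25 left.
Only 25 left; Tenant R takes them to reach 25.
Total = 12×50 + 19×20 + 10×95 + 8×70 + 7×25 + 9×40 = 3025.

3025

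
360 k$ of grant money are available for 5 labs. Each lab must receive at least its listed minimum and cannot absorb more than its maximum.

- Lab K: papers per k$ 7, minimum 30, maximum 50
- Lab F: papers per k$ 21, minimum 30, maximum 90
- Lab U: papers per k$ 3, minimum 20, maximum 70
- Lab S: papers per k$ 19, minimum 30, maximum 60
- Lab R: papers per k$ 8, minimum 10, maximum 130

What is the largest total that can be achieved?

4510

Meeting every minimum uses 30+30+20+30+10 = 120 k$, leaving 240.
Highest papers per k$ first: Lab F 21 > Lab S 19 > Lab R 8 > Lab K 7 > Lab U 3.
Lab F: +60 to 90 (cap) — 180 left.
Give Lab S 30 more to hit its cap of 60 — 150 left.
Lab R takes 120 more to reach its cap of 130 — 30 left.
Give Lab K 20 more to hit its cap of 50 — 10 left.
Lab U: +10 (room for 50) → 30. Pool exhausted.
Total = 7×50 + 21×90 + 3×30 + 19×60 + 8×130 = 4510.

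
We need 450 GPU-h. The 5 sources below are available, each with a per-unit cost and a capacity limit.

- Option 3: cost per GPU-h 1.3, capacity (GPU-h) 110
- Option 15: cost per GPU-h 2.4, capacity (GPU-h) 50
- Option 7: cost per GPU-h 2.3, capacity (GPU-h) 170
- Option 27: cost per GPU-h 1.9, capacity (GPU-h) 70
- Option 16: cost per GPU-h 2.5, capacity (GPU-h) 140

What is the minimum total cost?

Cheapest first:
Option 3 (1.3): use full 110 → 340 GPU-h to go.
Option 27 (1.9): use full 70 → 270 GPU-h to go.
Option 7 at 2.3: take all 170 GPU-h → 100 still needed.
Option 15 (2.4): use full 50 → 50 GPU-h to go.
Option 16 at 2.5: take 50 of its 140 → requirement met.
Cost = 110×1.3 + 70×1.9 + 170×2.3 + 50×2.4 + 50×2.5 = 912.

912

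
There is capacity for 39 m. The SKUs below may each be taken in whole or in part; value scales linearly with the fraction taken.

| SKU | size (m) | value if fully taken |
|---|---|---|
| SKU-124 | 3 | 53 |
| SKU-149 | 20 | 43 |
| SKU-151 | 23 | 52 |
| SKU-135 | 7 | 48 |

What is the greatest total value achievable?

165.9

Rank by value-to-size ratio: SKU-124 53/3≈17.7, SKU-135 48/7≈6.86, SKU-151 52/23≈2.26, SKU-149 43/20≈2.15.
Take all of SKU-124 (3 m, value 53) → 36 m left.
SKU-135: take in full, 7 m for value 48 → 29 left.
All 23 m of SKU-151 fit (value 52) → 6 remain.
Only 6 m remain; take 6/20 of SKU-149 for value 43×6/20 = 12.9.
Total value = 165.9.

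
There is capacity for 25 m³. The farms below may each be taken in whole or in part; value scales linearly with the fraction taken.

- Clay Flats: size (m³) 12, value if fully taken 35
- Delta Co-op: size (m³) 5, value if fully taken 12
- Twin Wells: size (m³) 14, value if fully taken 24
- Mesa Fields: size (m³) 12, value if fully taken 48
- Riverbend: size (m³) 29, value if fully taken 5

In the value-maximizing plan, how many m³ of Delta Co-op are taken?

1

Sort by value density: Mesa Fields 48/12≈4, Clay Flats 35/12≈2.92, Delta Co-op 12/5≈2.4, Twin Wells 24/14≈1.71, Riverbend 5/29≈0.172.
All 12 m³ of Mesa Fields fit (value 48) → 13 remain.
Clay Flats: take in full, 12 m³ for value 35 → 1 left.
Fill the last 1 m³ with part of Delta Co-op: 1/5 of it earns 2.4.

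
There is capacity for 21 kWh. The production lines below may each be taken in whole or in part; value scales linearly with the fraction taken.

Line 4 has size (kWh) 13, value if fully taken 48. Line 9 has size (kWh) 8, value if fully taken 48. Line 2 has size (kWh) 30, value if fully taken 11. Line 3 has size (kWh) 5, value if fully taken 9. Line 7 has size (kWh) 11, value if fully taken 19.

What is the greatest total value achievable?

Sort by value density: Line 9 48/8≈6, Line 4 48/13≈3.69, Line 3 9/5≈1.8, Line 7 19/11≈1.73, Line 2 11/30≈0.367.
Take all of Line 9 (8 kWh, value 48) ; 13 kWh left.
Take all of Line 4 (13 kWh, value 48) ; 0 kWh left.
Total value = 96.

96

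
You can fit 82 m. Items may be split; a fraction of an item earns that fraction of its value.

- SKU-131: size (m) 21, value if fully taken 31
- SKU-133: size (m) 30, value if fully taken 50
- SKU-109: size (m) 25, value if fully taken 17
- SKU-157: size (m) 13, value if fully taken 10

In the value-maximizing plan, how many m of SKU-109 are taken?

18

Rank by value-to-size ratio: SKU-133 50/30≈1.67, SKU-131 31/21≈1.48, SKU-157 10/13≈0.769, SKU-109 17/25≈0.68.
SKU-133: take in full, 30 m for value 50 → 52 left.
SKU-131: take in full, 21 m for value 31 → 31 left.
All 13 m of SKU-157 fit (value 10) → 18 remain.
Fill the last 18 m with part of SKU-109: 18/25 of it earns 12.24.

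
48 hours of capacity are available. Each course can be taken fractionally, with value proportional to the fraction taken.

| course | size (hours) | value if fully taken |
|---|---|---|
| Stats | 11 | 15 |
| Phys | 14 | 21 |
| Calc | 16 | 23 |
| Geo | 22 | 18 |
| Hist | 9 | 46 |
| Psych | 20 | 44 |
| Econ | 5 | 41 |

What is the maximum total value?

Best value per unit of size first: Econ 41/5≈8.2, Hist 46/9≈5.11, Psych 44/20≈2.2, Phys 21/14≈1.5, Calc 23/16≈1.44, Stats 15/11≈1.36, Geo 18/22≈0.818.
All 5 hours of Econ fit (value 41) — 43 remain.
All 9 hours of Hist fit (value 46) — 34 remain.
All 20 hours of Psych fit (value 44) — 14 remain.
Take all of Phys (14 hours, value 21) — 0 hours left.
Total value = 152.

152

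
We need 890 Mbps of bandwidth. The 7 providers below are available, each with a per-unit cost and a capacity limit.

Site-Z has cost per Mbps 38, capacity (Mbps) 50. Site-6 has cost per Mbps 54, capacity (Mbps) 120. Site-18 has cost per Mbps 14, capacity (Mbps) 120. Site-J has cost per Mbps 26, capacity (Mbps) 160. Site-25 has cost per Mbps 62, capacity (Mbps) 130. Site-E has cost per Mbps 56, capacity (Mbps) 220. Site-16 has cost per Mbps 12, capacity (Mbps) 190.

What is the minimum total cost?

Cheapest first:
Take 190 from Site-16 at 12 → need 700 more.
Site-18 at 14: take all 120 Mbps → 580 still needed.
Take 160 from Site-J at 26 → need 420 more.
Site-Z (38): use full 50 → 370 Mbps to go.
Site-6 at 54: take all 120 Mbps → 250 still needed.
Take 220 from Site-E at 56 → need 30 more.
Site-25 at 62: take 30 of its 130 → requirement met.
Cost = 190×12 + 120×14 + 160×26 + 50×38 + 120×54 + 220×56 + 30×62 = 30680.

30680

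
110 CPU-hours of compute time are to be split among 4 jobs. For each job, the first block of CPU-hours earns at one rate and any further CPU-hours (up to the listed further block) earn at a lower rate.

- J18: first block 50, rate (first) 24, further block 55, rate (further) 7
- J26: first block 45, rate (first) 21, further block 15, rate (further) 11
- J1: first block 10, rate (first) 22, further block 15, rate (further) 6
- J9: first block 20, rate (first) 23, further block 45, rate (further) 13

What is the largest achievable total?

Rank every tier by rate: J18/first 24 > J9/first 23 > J1/first 22 > J26/first 21 > J9/second 13 > J26/second 11 > J18/second 7 > J1/second 6.
J18 first at 24: fill all 50 ; 60 left.
J9 first at 23: fill all 20 ; 40 left.
J1/first (22): +10 ; 30 left.
J26 first at 21: only 30 left, fill 30.
Total = 24×50 + 23×20 + 22×10 + 21×30 = 2510.

2510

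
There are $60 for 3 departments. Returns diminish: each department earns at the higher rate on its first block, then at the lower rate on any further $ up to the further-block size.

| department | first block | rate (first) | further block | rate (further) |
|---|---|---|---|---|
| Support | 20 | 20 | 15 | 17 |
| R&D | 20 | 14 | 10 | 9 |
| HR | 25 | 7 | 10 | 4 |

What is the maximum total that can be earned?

980

Rank every tier by rate: Support/first 20 > Support/second 17 > R&D/first 14 > R&D/second 9 > HR/first 7 > HR/second 4.
Support/first (20): +20 ; 40 left.
Fill Support second block (15 at 17) ; 25 left.
R&D/first (14): +20 ; 5 left.
R&D second at 9: only 5 left, fill 5.
Total = 20×20 + 17×15 + 14×20 + 9×5 = 980.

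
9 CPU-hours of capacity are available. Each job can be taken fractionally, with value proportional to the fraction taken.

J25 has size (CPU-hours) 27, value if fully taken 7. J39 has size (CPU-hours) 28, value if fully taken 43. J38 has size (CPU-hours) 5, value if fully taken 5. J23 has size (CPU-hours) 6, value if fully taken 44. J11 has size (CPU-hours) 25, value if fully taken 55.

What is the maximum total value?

Sort by value density: J23 44/6≈7.33, J11 55/25≈2.2, J39 43/28≈1.54, J38 5/5≈1, J25 7/27≈0.259.
All 6 CPU-hours of J23 fit (value 44) → 3 remain.
Fill the last 3 CPU-hours with part of J11: 3/25 of it earns 6.6.
Total value = 50.6.

50.6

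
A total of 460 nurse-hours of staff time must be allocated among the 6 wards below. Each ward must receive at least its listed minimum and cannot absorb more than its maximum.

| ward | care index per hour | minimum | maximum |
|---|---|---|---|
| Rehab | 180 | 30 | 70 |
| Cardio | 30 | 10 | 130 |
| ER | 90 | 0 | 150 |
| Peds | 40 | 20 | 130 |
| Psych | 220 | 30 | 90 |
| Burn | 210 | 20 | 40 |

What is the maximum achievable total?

Meeting every minimum uses 30+10+0+20+30+20 = 110 nurse-hours, leaving 350.
Highest care index per hour first: Psych 220 > Burn 210 > Rehab 180 > ER 90 > Peds 40 > Cardio 30.
Psych takes 60 more to reach its cap of 90 ; 290 left.
Give Burn 20 more to hit its cap of 40 ; 270 left.
Rehab takes 40 more to reach its cap of 70 ; 230 left.
ER: +150 to 150 (cap) ; 80 left.
Peds has room for 110 more but only 80 remain, so it gets 100.
Total = 180×70 + 30×10 + 90×150 + 40×100 + 220×90 + 210×40 = 58600.

58600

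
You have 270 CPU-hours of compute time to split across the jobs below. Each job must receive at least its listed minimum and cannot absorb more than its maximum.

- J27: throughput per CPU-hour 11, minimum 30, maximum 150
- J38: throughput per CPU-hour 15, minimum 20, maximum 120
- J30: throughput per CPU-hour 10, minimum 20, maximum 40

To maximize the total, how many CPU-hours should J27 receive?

130

Meeting every minimum uses 30+20+20 = 70 CPU-hours, leaving 200.
Rank by throughput per CPU-hour: J38 15 > J27 11 > J30 10.
J38 takes 100 more to reach its cap of 120 — 100 left.
Only 100 left; J27 takes them to reach 130.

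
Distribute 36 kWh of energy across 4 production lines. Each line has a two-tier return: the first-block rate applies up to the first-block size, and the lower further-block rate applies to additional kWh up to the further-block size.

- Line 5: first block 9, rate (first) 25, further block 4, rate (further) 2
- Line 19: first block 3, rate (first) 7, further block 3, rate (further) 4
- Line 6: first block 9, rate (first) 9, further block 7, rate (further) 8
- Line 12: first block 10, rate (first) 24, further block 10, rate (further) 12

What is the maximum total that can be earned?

648

Treat each block as its own option and order by rate: Line 5/tier1 25 > Line 12/tier1 24 > Line 12/tier2 12 > Line 6/tier1 9 > Line 6/tier2 8 > Line 19/tier1 7 > Line 19/tier2 4 > Line 5/tier2 2.
Line 5 tier1 at 25: fill all 9 → 27 left.
Line 12 tier1 at 24: fill all 10 → 17 left.
Fill Line 12 tier2 block (10 at 12) → 7 left.
7 remain; put them into Line 6 tier1 at 9.
Total = 25×9 + 24×10 + 12×10 + 9×7 = 648.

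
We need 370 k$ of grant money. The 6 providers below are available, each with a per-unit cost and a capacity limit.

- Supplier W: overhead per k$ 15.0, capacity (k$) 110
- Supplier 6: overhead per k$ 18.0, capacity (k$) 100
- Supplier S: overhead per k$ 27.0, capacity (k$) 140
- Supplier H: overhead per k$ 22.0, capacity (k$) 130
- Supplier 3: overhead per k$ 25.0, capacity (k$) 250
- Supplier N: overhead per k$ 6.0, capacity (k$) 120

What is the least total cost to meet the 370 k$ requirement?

5050

Use providers in increasing cost order.
Supplier N at 6.0: take all 120 k$ → 250 still needed.
Take 110 from Supplier W at 15.0 → need 140 more.
Take 100 from Supplier 6 at 18.0 → need 40 more.
Supplier H (22.0): take the remaining 40 → done.
Supplier 3, Supplier S: unused.
Cost = 120×6.0 + 110×15.0 + 100×18.0 + 40×22.0 = 5050.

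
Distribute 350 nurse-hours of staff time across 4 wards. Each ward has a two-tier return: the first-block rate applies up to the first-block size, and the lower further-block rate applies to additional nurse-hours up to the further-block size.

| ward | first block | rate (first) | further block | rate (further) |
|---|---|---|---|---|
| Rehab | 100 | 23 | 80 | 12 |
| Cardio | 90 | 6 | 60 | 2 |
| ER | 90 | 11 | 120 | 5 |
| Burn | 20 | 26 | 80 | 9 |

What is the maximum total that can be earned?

Treat each block as its own option and order by rate: Burn/tier1 26 > Rehab/tier1 23 > Rehab/tier2 12 > ER/tier1 11 > Burn/tier2 9 > Cardio/tier1 6 > ER/tier2 5 > Cardio/tier2 2.
Fill Burn tier1 block (20 at 26) ; 330 left.
Rehab/tier1 (23): +100 ; 230 left.
Fill Rehab tier2 block (80 at 12) ; 150 left.
Fill ER tier1 block (90 at 11) ; 60 left.
60 remain; put them into Burn tier2 at 9.
Total = 26×20 + 23×100 + 12×80 + 11×90 + 9×60 = 5310.

5310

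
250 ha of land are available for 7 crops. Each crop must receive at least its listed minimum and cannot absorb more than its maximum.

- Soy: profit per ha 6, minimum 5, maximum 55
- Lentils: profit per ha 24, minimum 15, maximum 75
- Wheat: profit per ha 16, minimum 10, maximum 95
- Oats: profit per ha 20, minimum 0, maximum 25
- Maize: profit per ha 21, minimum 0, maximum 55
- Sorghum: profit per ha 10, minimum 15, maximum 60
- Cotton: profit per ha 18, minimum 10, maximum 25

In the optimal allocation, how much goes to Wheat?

Meeting every minimum uses 5+15+10+0+0+15+10 = 55 ha, leaving 195.
Order the crops by profit per ha: Lentils 24 > Maize 21 > Oats 20 > Cotton 18 > Wheat 16 > Sorghum 10 > Soy 6.
Lentils: +60 to 75 (cap) — 135 left.
Maize: +55 to 55 (cap) — 80 left.
Oats: +25 to 25 (cap) — 55 left.
Cotton takes 15 more to reach its cap of 25 — 40 left.
Wheat has room for 85 more but only 40 remain, so it gets 50.

50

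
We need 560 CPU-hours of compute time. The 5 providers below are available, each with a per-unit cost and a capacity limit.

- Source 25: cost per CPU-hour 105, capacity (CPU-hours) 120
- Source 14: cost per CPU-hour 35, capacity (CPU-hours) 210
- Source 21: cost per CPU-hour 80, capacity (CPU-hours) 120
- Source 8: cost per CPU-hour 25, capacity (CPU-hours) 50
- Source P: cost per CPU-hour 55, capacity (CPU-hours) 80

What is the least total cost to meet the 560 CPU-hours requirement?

Use providers in increasing cost order.
Source 8 (25): use full 50 — 510 CPU-hours to go.
Source 14 at 35: take all 210 CPU-hours — 300 still needed.
Source P (55): use full 80 — 220 CPU-hours to go.
Source 21 at 80: take all 120 CPU-hours — 100 still needed.
Source 25 (105): take the remaining 100 — done.
Cost = 50×25 + 210×35 + 80×55 + 120×80 + 100×105 = 33100.

33100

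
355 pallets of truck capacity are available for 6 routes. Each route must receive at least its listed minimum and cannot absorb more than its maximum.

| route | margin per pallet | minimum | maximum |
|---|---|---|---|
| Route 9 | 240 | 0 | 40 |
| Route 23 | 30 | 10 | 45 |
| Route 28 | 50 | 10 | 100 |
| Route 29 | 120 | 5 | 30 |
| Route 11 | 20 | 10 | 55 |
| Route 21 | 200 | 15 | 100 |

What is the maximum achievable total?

40350

Meeting every minimum uses 0+10+10+5+10+15 = 50 pallets, leaving 305.
Rank by margin per pallet: Route 9 240 > Route 21 200 > Route 29 120 > Route 28 50 > Route 23 30 > Route 11 20.
Give Route 9 40 more to hit its cap of 40 → 265 left.
Give Route 21 85 more to hit its cap of 100 → 180 left.
Route 29 takes 25 more to reach its cap of 30 → 155 left.
Route 28: +90 to 100 (cap) → 65 left.
Route 23: +35 to 45 (cap) → 30 left.
Route 11 has room for 45 more but only 30 remain, so it gets 40.
Total = 240×40 + 30×45 + 50×100 + 120×30 + 20×40 + 200×100 = 40350.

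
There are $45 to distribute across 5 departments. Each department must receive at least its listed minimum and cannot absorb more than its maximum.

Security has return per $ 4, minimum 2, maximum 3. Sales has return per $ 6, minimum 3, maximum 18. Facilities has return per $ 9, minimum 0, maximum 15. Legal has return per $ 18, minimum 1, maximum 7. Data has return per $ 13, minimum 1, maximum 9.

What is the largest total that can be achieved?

458

Meeting every minimum uses 2+3+0+1+1 = 7 $, leaving 38.
Highest return per $ first: Legal 18 > Data 13 > Facilities 9 > Sales 6 > Security 4.
Legal takes 6 more to reach its cap of 7 — 32 left.
Give Data 8 more to hit its cap of 9 — 24 left.
Facilities: +15 to 15 (cap) — 9 left.
Sales has room for 15 more but only 9 remain, so it gets 12.
Total = 4×2 + 6×12 + 9×15 + 18×7 + 13×9 = 458.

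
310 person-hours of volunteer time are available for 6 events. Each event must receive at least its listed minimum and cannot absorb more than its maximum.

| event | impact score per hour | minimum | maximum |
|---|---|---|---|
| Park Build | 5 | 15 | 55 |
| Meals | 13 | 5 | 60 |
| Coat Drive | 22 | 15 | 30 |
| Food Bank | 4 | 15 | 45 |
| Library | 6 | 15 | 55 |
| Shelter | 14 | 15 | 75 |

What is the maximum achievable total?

Meeting every minimum uses 15+5+15+15+15+15 = 80 person-hours, leaving 230.
Order the events by impact score per hour: Coat Drive 22 > Shelter 14 > Meals 13 > Library 6 > Park Build 5 > Food Bank 4.
Coat Drive: +15 to 30 (cap) → 215 left.
Shelter takes 60 more to reach its cap of 75 → 155 left.
Give Meals 55 more to hit its cap of 60 → 100 left.
Give Library 40 more to hit its cap of 55 → 60 left.
Park Build takes 40 more to reach its cap of 55 → 20 left.
Food Bank has room for 30 more but only 20 remain, so it gets 35.
Total = 5×55 + 13×60 + 22×30 + 4×35 + 6×55 + 14×75 = 3235.

3235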